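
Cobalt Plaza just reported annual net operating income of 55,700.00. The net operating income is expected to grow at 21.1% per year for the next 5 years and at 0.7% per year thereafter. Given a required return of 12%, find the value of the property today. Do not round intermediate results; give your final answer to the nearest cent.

1087763.42

D_1 = 67452.70000
D_2 = 81685.21970
D_3 = 98920.80106
D_4 = 119793.09008
D_5 = 145069.43209
Terminal value at year 5: TV = D_5×(1+g_2)/(r−g_2) = 146084.91811/0.113 = 1292786.88594
P_0 = D_1/(1+r)^1 + D_2/(1+r)^2 + D_3/(1+r)^3 + D_4/(1+r)^4 + D_5/(1+r)^5 + TV/(1+r)^5
    = 60225.62500 + 65118.95703 + 70409.87229 + 76130.67441 + 82316.29171 + 733561.99780 = 1087763.41825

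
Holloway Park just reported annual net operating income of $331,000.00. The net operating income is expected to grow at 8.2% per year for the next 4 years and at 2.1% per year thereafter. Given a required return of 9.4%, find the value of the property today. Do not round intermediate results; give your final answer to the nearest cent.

$5717751.37

D_1 = 358142.00000
D_2 = 387509.64400
D_3 = 419285.43481
D_4 = 453666.84046
Terminal value at year 4: TV = D_4×(1+g_2)/(r−g_2) = 463193.84411/0.073 = 6345121.15222
P_0 = D_1/(1+r)^1 + D_2/(1+r)^2 + D_3/(1+r)^3 + D_4/(1+r)^4 + TV/(1+r)^4
    = 327369.28702 + 323778.39905 + 320226.89924 + 316714.35555 + 4429662.42494 = 5717751.36580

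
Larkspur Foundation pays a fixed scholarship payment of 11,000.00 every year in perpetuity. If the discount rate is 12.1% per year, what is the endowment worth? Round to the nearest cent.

Level perpetuity: PV = C / r = 11,000.00 / 0.121 = 90,909.09

90909.09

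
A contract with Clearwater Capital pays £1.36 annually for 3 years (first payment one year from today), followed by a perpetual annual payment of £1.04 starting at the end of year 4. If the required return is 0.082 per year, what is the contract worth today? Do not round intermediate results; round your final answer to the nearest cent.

£13.50

PV of 3-year annuity: £1.36 × [1 − (1+0.082)^−3] / 0.082 = 3.49224
Perpetuity value at year 3: £1.04 / 0.082 = 12.68293
PV of perpetuity: 12.68293 / (1+0.082)^3 = 10.01239
Total PV = 3.49224 + 10.01239 = 13.50463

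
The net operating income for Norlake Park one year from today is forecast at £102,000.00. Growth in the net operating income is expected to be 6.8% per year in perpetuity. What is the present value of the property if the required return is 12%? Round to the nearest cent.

£1961538.46

Growing perpetuity: P = D₁ / (r − g) = £102,000.0000 / (0.12 − 0.068) = £1,961,538.46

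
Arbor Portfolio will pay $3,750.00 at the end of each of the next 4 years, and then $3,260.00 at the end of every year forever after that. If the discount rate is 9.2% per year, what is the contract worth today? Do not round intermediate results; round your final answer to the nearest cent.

PV of 4-year annuity: $3,750.00 × [1 − (1+0.092)^−4] / 0.092 = 12095.80747
Perpetuity value at year 4: $3,260.00 / 0.092 = 35434.78261
PV of perpetuity: 35434.78261 / (1+0.092)^4 = 24919.49398
Total PV = 12095.80747 + 24919.49398 = 37015.30145

$37015.30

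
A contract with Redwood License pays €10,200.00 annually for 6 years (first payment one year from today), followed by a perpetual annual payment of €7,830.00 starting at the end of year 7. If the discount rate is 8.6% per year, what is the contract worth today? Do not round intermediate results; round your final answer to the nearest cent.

PV of 6-year annuity: €10,200.00 × [1 − (1+0.086)^−6] / 0.086 = 46307.23622
Perpetuity value at year 6: €7,830.00 / 0.086 = 91046.51163
PV of perpetuity: 91046.51163 / (1+0.086)^6 = 55498.89794
Total PV = 46307.23622 + 55498.89794 = 101806.13416

€101806.13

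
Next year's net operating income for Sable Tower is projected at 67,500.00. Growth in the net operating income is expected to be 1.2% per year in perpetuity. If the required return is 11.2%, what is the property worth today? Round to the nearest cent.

675000.00

Growing perpetuity: P = D₁ / (r − g) = 67,500.0000 / (0.112 − 0.012) = 675,000.00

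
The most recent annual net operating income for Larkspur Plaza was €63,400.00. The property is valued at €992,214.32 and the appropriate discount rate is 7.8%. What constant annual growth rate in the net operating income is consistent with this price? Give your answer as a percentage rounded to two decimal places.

P = D₀(1+g)/(r−g) ⇒ P(r−g) = D₀(1+g) ⇒ g(P+D₀) = P·r − D₀
g = (P·r − D₀)/(P + D₀) = (€992,214.32×0.078 − €63,400.00) / (€992,214.32 + €63,400.00) = 0.013256

1.33%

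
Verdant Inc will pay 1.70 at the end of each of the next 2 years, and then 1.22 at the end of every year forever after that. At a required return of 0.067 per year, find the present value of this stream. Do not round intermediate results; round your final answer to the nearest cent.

19.08

PV of 2-year annuity: 1.70 × [1 − (1+0.067)^−2] / 0.067 = 3.08646
Perpetuity value at year 2: 1.22 / 0.067 = 18.20896
PV of perpetuity: 18.20896 / (1+0.067)^2 = 15.99397
Total PV = 3.08646 + 15.99397 = 19.08043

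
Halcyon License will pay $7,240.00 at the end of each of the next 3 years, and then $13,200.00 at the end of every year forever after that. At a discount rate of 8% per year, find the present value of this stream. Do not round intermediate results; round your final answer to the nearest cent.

PV of 3-year annuity: $7,240.00 × [1 − (1+0.08)^−3] / 0.08 = 18658.18219
Perpetuity value at year 3: $13,200.00 / 0.08 = 165000.00000
PV of perpetuity: 165000.00000 / (1+0.08)^3 = 130982.31977
Total PV = 18658.18219 + 130982.31977 = 149640.50196

$149640.50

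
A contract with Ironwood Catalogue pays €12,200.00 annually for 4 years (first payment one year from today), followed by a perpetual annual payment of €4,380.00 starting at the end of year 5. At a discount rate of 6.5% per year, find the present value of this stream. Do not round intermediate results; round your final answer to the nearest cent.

PV of 4-year annuity: €12,200.00 × [1 − (1+0.065)^−4] / 0.065 = 41794.74294
Perpetuity value at year 4: €4,380.00 / 0.065 = 67384.61538
PV of perpetuity: 67384.61538 / (1+0.065)^4 = 52379.61751
Total PV = 41794.74294 + 52379.61751 = 94174.36045

€94174.36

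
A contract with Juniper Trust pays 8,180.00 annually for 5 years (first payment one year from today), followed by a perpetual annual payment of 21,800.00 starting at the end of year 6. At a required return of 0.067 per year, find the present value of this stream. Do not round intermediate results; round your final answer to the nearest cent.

PV of 5-year annuity: 8,180.00 × [1 − (1+0.067)^−5] / 0.067 = 33810.75573
Perpetuity value at year 5: 21,800.00 / 0.067 = 325373.13433
PV of perpetuity: 325373.13433 / (1+0.067)^5 = 235266.23030
Total PV = 33810.75573 + 235266.23030 = 269076.98603

269076.99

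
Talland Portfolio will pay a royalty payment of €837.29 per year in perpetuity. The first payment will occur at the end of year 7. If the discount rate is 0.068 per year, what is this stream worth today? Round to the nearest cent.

Value at end of year 6: C / r = €837.29 / 0.068 = €12,313.0882
Discount to today: PV = €12,313.0882 / (1 + 0.068)^6 = €12,313.0882 / 1.483978 = €8,297.35

€8297.35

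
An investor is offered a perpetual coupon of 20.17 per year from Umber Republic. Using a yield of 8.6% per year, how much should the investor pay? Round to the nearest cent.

234.53

Level perpetuity: PV = C / r = 20.17 / 0.086 = 234.53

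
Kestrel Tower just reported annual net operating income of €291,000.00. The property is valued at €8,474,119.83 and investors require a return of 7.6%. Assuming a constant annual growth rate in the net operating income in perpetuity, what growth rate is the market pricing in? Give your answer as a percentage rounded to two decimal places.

4.03%

P = D₀(1+g)/(r−g) ⇒ P(r−g) = D₀(1+g) ⇒ g(P+D₀) = P·r − D₀
g = (P·r − D₀)/(P + D₀) = (€8,474,119.83×0.076 − €291,000.00) / (€8,474,119.83 + €291,000.00) = 0.040277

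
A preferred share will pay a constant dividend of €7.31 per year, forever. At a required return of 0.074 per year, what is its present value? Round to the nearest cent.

€98.78

Level perpetuity: PV = C / r = €7.31 / 0.074 = €98.78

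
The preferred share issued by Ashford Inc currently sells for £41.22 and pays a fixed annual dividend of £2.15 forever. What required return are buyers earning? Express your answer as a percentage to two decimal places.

5.22%

P = C/r ⇒ r = C/P = £2.15/£41.22 = 0.052159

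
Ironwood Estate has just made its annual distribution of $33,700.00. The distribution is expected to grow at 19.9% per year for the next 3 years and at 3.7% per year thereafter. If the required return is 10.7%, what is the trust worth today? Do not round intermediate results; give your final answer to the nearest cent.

$753199.41

D_1 = 40406.30000
D_2 = 48447.15370
D_3 = 58088.13729
Terminal value at year 3: TV = D_3×(1+g_2)/(r−g_2) = 60237.39837/0.07 = 860534.26237
P_0 = D_1/(1+r)^1 + D_2/(1+r)^2 + D_3/(1+r)^3 + TV/(1+r)^3
    = 36500.72267 + 39534.20640 + 42819.79537 + 634344.68284 = 753199.40729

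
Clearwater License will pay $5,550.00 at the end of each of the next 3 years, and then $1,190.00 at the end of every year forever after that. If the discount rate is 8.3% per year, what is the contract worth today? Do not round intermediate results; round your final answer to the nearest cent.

$25512.95

PV of 3-year annuity: $5,550.00 × [1 − (1+0.083)^−3] / 0.083 = 14225.81654
Perpetuity value at year 3: $1,190.00 / 0.083 = 14337.34940
PV of perpetuity: 14337.34940 / (1+0.083)^3 = 11287.12927
Total PV = 14225.81654 + 11287.12927 = 25512.94582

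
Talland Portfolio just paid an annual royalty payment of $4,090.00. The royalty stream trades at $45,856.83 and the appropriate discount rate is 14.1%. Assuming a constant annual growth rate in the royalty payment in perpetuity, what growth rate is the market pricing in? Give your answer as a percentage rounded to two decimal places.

P = D₀(1+g)/(r−g) ⇒ P(r−g) = D₀(1+g) ⇒ g(P+D₀) = P·r − D₀
g = (P·r − D₀)/(P + D₀) = ($45,856.83×0.141 − $4,090.00) / ($45,856.83 + $4,090.00) = 0.047567

4.76%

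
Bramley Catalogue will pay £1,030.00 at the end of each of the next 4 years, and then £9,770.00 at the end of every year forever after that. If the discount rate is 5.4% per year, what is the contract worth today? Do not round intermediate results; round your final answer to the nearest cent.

PV of 4-year annuity: £1,030.00 × [1 − (1+0.054)^−4] / 0.054 = 3618.64660
Perpetuity value at year 4: £9,770.00 / 0.054 = 180925.92593
PV of perpetuity: 180925.92593 / (1+0.054)^4 = 146601.48192
Total PV = 3618.64660 + 146601.48192 = 150220.12852

£150220.13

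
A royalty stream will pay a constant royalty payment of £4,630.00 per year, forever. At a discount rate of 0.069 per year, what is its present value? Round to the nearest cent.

Level perpetuity: PV = C / r = £4,630.00 / 0.069 = £67,101.45

£67101.45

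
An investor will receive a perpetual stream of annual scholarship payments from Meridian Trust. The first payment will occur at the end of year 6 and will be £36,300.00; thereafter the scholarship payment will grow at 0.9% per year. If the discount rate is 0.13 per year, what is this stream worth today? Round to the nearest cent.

£162827.98

Value at end of year 5: C₁ / (r − g) = £36,300.00 / (0.13 − 0.009) = £300,000.0000
Discount to today: PV = £300,000.0000 / (1 + 0.13)^5 = £300,000.0000 / 1.842435 = £162,827.98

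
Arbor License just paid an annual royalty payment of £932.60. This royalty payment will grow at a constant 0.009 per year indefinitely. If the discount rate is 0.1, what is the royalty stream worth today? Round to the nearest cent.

D₁ = D₀ × (1 + g) = £932.60 × 1.009 = £940.9934
Growing perpetuity: P = D₁ / (r − g) = £940.9934 / (0.1 − 0.009) = £10,340.59

£10340.59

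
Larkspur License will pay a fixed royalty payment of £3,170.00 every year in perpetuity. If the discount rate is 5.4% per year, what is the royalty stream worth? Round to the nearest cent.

£58703.70

Level perpetuity: PV = C / r = £3,170.00 / 0.054 = £58,703.70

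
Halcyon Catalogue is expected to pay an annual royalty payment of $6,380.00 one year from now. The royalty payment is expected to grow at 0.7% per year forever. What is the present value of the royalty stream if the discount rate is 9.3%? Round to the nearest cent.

$74186.05

Growing perpetuity: P = D₁ / (r − g) = $6,380.0000 / (0.093 − 0.007) = $74,186.05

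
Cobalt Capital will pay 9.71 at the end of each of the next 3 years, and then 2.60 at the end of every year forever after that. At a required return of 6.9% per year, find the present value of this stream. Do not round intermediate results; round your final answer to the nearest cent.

PV of 3-year annuity: 9.71 × [1 − (1+0.069)^−3] / 0.069 = 25.52874
Perpetuity value at year 3: 2.60 / 0.069 = 37.68116
PV of perpetuity: 37.68116 / (1+0.069)^3 = 30.84545
Total PV = 25.52874 + 30.84545 = 56.37419

56.37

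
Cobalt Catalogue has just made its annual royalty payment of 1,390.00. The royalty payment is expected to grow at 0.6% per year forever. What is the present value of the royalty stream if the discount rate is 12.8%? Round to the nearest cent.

11461.80

D₁ = D₀ × (1 + g) = 1,390.00 × 1.006 = 1,398.3400
Growing perpetuity: P = D₁ / (r − g) = 1,398.3400 / (0.128 − 0.006) = 11,461.80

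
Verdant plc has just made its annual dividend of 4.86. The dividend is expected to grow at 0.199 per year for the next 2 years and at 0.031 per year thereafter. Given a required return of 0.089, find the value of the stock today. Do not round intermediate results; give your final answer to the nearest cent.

D_1 = 5.82714
D_2 = 6.98674
Terminal value at year 2: TV = D_2×(1+g_2)/(r−g_2) = 7.20333/0.058 = 124.19534
P_0 = D_1/(1+r)^1 + D_2/(1+r)^2 + TV/(1+r)^2
    = 5.35091 + 5.89140 + 104.72480 = 115.96712

115.97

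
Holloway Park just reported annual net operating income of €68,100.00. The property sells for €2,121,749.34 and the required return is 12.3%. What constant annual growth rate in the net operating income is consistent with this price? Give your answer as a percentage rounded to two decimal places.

8.81%

P = D₀(1+g)/(r−g) ⇒ P(r−g) = D₀(1+g) ⇒ g(P+D₀) = P·r − D₀
g = (P·r − D₀)/(P + D₀) = (€2,121,749.34×0.123 − €68,100.00) / (€2,121,749.34 + €68,100.00) = 0.088077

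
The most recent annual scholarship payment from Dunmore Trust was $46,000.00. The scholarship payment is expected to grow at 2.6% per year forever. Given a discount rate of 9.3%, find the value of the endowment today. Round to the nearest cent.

$704417.91

D₁ = D₀ × (1 + g) = $46,000.00 × 1.026 = $47,196.0000
Growing perpetuity: P = D₁ / (r − g) = $47,196.0000 / (0.093 − 0.026) = $704,417.91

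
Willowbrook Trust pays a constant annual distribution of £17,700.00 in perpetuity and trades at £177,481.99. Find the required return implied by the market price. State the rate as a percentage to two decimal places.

9.97%

P = C/r ⇒ r = C/P = £17,700.00/£177,481.99 = 0.099728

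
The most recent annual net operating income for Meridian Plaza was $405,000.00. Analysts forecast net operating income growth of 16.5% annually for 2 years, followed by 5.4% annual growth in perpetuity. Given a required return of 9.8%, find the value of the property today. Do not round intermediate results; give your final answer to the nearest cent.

$11807344.45

D_1 = 471825.00000
D_2 = 549676.12500
Terminal value at year 2: TV = D_2×(1+g_2)/(r−g_2) = 579358.63575/0.044 = 13167241.72159
P_0 = D_1/(1+r)^1 + D_2/(1+r)^2 + TV/(1+r)^2
    = 429713.11475 + 455934.22467 + 10921697.10916 = 11807344.44858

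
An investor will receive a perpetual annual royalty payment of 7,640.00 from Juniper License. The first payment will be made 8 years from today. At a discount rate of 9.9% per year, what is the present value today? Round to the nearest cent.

39854.22

Value at end of year 7: C / r = 7,640.00 / 0.099 = 77,171.7172
Discount to today: PV = 77,171.7172 / (1 + 0.099)^7 = 77,171.7172 / 1.936350 = 39,854.22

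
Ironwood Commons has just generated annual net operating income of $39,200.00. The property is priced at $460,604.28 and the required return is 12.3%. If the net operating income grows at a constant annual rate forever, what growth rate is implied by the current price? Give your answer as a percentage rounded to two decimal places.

3.49%

P = D₀(1+g)/(r−g) ⇒ P(r−g) = D₀(1+g) ⇒ g(P+D₀) = P·r − D₀
g = (P·r − D₀)/(P + D₀) = ($460,604.28×0.123 − $39,200.00) / ($460,604.28 + $39,200.00) = 0.034922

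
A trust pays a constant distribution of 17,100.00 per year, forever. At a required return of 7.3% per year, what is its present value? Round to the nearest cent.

Level perpetuity: PV = C / r = 17,100.00 / 0.073 = 234,246.58

234246.58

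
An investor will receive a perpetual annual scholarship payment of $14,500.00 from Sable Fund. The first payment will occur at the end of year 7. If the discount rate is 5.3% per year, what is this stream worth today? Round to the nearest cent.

$200688.23

Value at end of year 6: C / r = $14,500.00 / 0.053 = $273,584.9057
Discount to today: PV = $273,584.9057 / (1 + 0.053)^6 = $273,584.9057 / 1.363233 = $200,688.23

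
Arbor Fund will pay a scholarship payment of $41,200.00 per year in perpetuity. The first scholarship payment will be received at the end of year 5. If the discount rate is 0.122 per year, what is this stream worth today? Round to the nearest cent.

Value at end of year 4: C / r = $41,200.00 / 0.122 = $337,704.9180
Discount to today: PV = $337,704.9180 / (1 + 0.122)^4 = $337,704.9180 / 1.584789 = $213,091.42

$213091.42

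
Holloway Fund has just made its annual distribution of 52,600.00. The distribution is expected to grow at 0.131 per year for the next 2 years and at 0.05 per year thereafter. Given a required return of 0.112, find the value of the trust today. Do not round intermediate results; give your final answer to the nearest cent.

1029419.32

D_1 = 59490.60000
D_2 = 67283.86860
Terminal value at year 2: TV = D_2×(1+g_2)/(r−g_2) = 70648.06203/0.062 = 1139484.87145
P_0 = D_1/(1+r)^1 + D_2/(1+r)^2 + TV/(1+r)^2
    = 53498.74101 + 54412.83820 + 921507.74372 = 1029419.32293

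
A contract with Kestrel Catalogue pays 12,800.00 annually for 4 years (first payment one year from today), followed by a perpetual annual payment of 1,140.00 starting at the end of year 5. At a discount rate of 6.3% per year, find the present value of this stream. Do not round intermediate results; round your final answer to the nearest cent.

PV of 4-year annuity: 12,800.00 × [1 − (1+0.063)^−4] / 0.063 = 44050.35596
Perpetuity value at year 4: 1,140.00 / 0.063 = 18095.23810
PV of perpetuity: 18095.23810 / (1+0.063)^4 = 14172.00327
Total PV = 44050.35596 + 14172.00327 = 58222.35923

58222.36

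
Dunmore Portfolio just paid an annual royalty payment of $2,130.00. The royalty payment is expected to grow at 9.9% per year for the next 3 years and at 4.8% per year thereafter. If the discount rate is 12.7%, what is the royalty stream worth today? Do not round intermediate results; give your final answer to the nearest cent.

$32279.75

D_1 = 2340.87000
D_2 = 2572.61613
D_3 = 2827.30513
Terminal value at year 3: TV = D_3×(1+g_2)/(r−g_2) = 2963.01577/0.079 = 37506.52877
P_0 = D_1/(1+r)^1 + D_2/(1+r)^2 + D_3/(1+r)^3 + TV/(1+r)^3
    = 2077.08075 + 2025.47625 + 1975.15386 + 26202.04112 = 32279.75199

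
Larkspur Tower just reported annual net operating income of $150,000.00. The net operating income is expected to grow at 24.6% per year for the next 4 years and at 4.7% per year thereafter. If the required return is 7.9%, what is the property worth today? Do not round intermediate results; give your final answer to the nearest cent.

$9598146.55

D_1 = 186900.00000
D_2 = 232877.40000
D_3 = 290165.24040
D_4 = 361545.88954
Terminal value at year 4: TV = D_4×(1+g_2)/(r−g_2) = 378538.54635/0.032 = 11829329.57333
P_0 = D_1/(1+r)^1 + D_2/(1+r)^2 + D_3/(1+r)^3 + D_4/(1+r)^4 + TV/(1+r)^4
    = 173215.94069 + 200025.08072 + 230983.55012 + 266733.55277 + 8727188.42984 = 9598146.55413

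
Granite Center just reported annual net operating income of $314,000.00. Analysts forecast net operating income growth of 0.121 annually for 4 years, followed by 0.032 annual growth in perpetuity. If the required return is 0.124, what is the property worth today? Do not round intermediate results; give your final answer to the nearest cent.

$4732448.50

D_1 = 351994.00000
D_2 = 394585.27400
D_3 = 442330.09215
D_4 = 495852.03330
Terminal value at year 4: TV = D_4×(1+g_2)/(r−g_2) = 511719.29837/0.092 = 5562166.28663
P_0 = D_1/(1+r)^1 + D_2/(1+r)^2 + D_3/(1+r)^3 + D_4/(1+r)^4 + TV/(1+r)^4
    = 313161.92171 + 312326.08028 + 311492.46975 + 310661.08415 + 3484806.94395 = 4732448.49983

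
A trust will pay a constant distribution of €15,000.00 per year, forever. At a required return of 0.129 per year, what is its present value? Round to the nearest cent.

Level perpetuity: PV = C / r = €15,000.00 / 0.129 = €116,279.07

€116279.07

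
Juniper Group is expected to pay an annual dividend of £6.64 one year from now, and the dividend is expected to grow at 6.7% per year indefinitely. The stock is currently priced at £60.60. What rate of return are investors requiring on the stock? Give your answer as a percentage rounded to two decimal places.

17.66%

P = D₁/(r − g) ⇒ r = D₁/P + g = £6.6400/£60.60 + 0.067 = 0.109571 + 0.067 = 0.176571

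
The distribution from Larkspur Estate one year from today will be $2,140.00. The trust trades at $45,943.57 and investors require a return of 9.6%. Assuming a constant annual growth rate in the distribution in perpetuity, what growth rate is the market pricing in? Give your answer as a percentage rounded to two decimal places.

4.94%

P = D₁/(r−g) ⇒ g = r − D₁/P = 0.096 − $2,140.00/$45,943.57 = 0.049421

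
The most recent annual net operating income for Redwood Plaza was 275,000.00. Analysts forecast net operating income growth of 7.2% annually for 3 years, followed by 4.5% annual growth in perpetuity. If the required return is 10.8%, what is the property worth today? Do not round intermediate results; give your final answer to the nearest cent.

4903715.90

D_1 = 294800.00000
D_2 = 316025.60000
D_3 = 338779.44320
Terminal value at year 3: TV = D_3×(1+g_2)/(r−g_2) = 354024.51814/0.063 = 5619436.79594
P_0 = D_1/(1+r)^1 + D_2/(1+r)^2 + D_3/(1+r)^3 + TV/(1+r)^3
    = 266064.98195 + 257420.27134 + 249056.43581 + 4131174.21310 = 4903715.90221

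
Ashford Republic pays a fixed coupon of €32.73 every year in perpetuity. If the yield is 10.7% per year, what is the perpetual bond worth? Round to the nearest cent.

€305.89

Level perpetuity: PV = C / r = €32.73 / 0.107 = €305.89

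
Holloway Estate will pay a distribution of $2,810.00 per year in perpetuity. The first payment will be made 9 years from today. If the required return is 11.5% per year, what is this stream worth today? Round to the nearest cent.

Value at end of year 8: C / r = $2,810.00 / 0.115 = $24,434.7826
Discount to today: PV = $24,434.7826 / (1 + 0.115)^8 = $24,434.7826 / 2.388905 = $10,228.44

$10228.44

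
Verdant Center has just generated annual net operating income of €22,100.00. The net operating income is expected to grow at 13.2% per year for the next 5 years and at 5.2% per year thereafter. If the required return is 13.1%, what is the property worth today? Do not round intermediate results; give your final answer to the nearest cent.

€406390.46

D_1 = 25017.20000
D_2 = 28319.47040
D_3 = 32057.64049
D_4 = 36289.24904
D_5 = 41079.42991
Terminal value at year 5: TV = D_5×(1+g_2)/(r−g_2) = 43215.56027/0.079 = 547032.40843
P_0 = D_1/(1+r)^1 + D_2/(1+r)^2 + D_3/(1+r)^3 + D_4/(1+r)^4 + D_5/(1+r)^5 + TV/(1+r)^5
    = 22119.54023 + 22139.09774 + 22158.67254 + 22178.26464 + 22197.87407 + 295597.00663 = 406390.45584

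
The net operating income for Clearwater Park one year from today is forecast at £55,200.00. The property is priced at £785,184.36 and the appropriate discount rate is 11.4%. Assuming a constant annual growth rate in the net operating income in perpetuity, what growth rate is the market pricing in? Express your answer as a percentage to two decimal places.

P = D₁/(r−g) ⇒ g = r − D₁/P = 0.114 − £55,200.00/£785,184.36 = 0.043698

4.37%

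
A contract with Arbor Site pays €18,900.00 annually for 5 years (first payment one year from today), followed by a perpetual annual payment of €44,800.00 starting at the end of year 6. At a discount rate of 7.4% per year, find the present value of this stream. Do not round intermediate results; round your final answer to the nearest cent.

€500338.03

PV of 5-year annuity: €18,900.00 × [1 − (1+0.074)^−5] / 0.074 = 76670.78693
Perpetuity value at year 5: €44,800.00 / 0.074 = 605405.40541
PV of perpetuity: 605405.40541 / (1+0.074)^5 = 423667.24380
Total PV = 76670.78693 + 423667.24380 = 500338.03073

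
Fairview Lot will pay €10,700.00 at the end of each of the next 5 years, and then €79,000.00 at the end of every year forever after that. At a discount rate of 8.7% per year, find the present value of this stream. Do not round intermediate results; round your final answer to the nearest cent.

€640301.91

PV of 5-year annuity: €10,700.00 × [1 − (1+0.087)^−5] / 0.087 = 41945.26399
Perpetuity value at year 5: €79,000.00 / 0.087 = 908045.97701
PV of perpetuity: 908045.97701 / (1+0.087)^5 = 598356.64476
Total PV = 41945.26399 + 598356.64476 = 640301.90875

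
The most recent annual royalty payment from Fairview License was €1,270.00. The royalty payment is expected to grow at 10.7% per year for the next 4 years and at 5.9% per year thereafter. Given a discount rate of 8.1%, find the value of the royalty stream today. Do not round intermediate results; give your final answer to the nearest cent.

D_1 = 1405.89000
D_2 = 1556.32023
D_3 = 1722.84649
D_4 = 1907.19107
Terminal value at year 4: TV = D_4×(1+g_2)/(r−g_2) = 2019.71534/0.022 = 91805.24285
P_0 = D_1/(1+r)^1 + D_2/(1+r)^2 + D_3/(1+r)^3 + D_4/(1+r)^4 + TV/(1+r)^4
    = 1300.54579 + 1331.82626 + 1363.85909 + 1396.66236 + 67230.24717 = 72623.14067

€72623.14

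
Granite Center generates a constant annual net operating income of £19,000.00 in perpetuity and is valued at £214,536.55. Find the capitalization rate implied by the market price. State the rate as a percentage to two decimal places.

8.86%

P = C/r ⇒ r = C/P = £19,000.00/£214,536.55 = 0.088563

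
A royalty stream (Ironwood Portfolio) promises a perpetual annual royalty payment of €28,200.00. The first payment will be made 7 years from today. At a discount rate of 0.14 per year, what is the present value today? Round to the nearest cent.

Value at end of year 6: C / r = €28,200.00 / 0.14 = €201,428.5714
Discount to today: PV = €201,428.5714 / (1 + 0.14)^6 = €201,428.5714 / 2.194973 = €91,768.15

€91768.15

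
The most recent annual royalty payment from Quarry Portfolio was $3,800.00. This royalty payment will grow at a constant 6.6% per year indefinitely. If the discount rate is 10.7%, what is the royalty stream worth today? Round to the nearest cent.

D₁ = D₀ × (1 + g) = $3,800.00 × 1.066 = $4,050.8000
Growing perpetuity: P = D₁ / (r − g) = $4,050.8000 / (0.107 − 0.066) = $98,800.00

$98800.00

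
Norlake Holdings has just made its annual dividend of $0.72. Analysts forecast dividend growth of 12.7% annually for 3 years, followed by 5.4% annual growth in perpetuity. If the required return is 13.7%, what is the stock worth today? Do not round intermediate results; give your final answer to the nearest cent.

$11.03

D_1 = 0.81144
D_2 = 0.91449
D_3 = 1.03063
Terminal value at year 3: TV = D_3×(1+g_2)/(r−g_2) = 1.08629/0.083 = 13.08780
P_0 = D_1/(1+r)^1 + D_2/(1+r)^2 + D_3/(1+r)^3 + TV/(1+r)^3
    = 0.71367 + 0.70739 + 0.70117 + 8.90400 = 11.02623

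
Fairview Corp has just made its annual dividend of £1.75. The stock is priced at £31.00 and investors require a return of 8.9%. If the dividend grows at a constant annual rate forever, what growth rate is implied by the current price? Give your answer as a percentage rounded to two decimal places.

P = D₀(1+g)/(r−g) ⇒ P(r−g) = D₀(1+g) ⇒ g(P+D₀) = P·r − D₀
g = (P·r − D₀)/(P + D₀) = (£31.00×0.089 − £1.75) / (£31.00 + £1.75) = 0.030809

3.08%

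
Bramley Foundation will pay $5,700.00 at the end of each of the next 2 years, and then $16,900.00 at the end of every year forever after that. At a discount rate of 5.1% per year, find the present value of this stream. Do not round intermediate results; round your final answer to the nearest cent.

$310576.62

PV of 2-year annuity: $5,700.00 × [1 − (1+0.051)^−2] / 0.051 = 10583.64061
Perpetuity value at year 2: $16,900.00 / 0.051 = 331372.54902
PV of perpetuity: 331372.54902 / (1+0.051)^2 = 299992.98300
Total PV = 10583.64061 + 299992.98300 = 310576.62361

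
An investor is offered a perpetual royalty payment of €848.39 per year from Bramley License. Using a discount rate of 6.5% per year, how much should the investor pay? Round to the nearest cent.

Level perpetuity: PV = C / r = €848.39 / 0.065 = €13,052.15

€13052.15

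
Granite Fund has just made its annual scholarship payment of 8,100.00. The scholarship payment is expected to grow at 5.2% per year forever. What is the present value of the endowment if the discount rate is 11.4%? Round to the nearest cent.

D₁ = D₀ × (1 + g) = 8,100.00 × 1.052 = 8,521.2000
Growing perpetuity: P = D₁ / (r − g) = 8,521.2000 / (0.114 − 0.052) = 137,438.71

137438.71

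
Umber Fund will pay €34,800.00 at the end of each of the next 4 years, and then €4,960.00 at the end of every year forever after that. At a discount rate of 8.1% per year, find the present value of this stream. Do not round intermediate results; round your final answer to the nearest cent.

€159848.84

PV of 4-year annuity: €34,800.00 × [1 − (1+0.081)^−4] / 0.081 = 115005.91864
Perpetuity value at year 4: €4,960.00 / 0.081 = 61234.56790
PV of perpetuity: 61234.56790 / (1+0.081)^4 = 44842.91973
Total PV = 115005.91864 + 44842.91973 = 159848.83837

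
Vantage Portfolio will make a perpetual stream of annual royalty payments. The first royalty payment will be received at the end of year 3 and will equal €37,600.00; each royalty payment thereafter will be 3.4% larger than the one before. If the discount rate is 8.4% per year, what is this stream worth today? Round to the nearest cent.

€639969.50

Value at end of year 2: C₁ / (r − g) = €37,600.00 / (0.084 − 0.034) = €752,000.0000
Discount to today: PV = €752,000.0000 / (1 + 0.084)^2 = €752,000.0000 / 1.175056 = €639,969.50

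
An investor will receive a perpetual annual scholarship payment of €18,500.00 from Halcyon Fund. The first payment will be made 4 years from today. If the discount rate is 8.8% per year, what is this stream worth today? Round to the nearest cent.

Value at end of year 3: C / r = €18,500.00 / 0.088 = €210,227.2727
Discount to today: PV = €210,227.2727 / (1 + 0.088)^3 = €210,227.2727 / 1.287913 = €163,230.90

€163230.90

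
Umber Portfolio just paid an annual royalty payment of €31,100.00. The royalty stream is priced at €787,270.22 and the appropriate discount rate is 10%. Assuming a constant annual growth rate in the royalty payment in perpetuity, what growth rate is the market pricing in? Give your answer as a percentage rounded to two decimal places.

P = D₀(1+g)/(r−g) ⇒ P(r−g) = D₀(1+g) ⇒ g(P+D₀) = P·r − D₀
g = (P·r − D₀)/(P + D₀) = (€787,270.22×0.1 − €31,100.00) / (€787,270.22 + €31,100.00) = 0.058197

5.82%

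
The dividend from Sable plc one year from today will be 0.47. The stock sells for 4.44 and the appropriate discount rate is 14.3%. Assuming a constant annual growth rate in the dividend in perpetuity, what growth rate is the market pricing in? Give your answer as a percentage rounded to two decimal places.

P = D₁/(r−g) ⇒ g = r − D₁/P = 0.143 − 0.47/4.44 = 0.037144

3.71%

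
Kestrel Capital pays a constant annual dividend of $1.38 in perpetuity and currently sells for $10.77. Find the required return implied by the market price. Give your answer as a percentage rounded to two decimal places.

12.81%

P = C/r ⇒ r = C/P = $1.38/$10.77 = 0.128134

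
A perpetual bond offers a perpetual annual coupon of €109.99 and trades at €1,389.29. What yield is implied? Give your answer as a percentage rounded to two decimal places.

7.92%

P = C/r ⇒ r = C/P = €109.99/€1,389.29 = 0.079170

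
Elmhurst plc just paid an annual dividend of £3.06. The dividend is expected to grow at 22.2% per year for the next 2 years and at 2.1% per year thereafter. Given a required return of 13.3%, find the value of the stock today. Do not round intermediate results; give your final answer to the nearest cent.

£39.31

D_1 = 3.73932
D_2 = 4.56945
Terminal value at year 2: TV = D_2×(1+g_2)/(r−g_2) = 4.66541/0.112 = 41.65542
P_0 = D_1/(1+r)^1 + D_2/(1+r)^2 + TV/(1+r)^2
    = 3.30037 + 3.55962 + 32.44978 = 39.30977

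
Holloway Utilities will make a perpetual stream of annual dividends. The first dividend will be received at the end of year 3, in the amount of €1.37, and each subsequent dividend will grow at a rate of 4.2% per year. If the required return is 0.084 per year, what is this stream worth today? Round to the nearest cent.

Value at end of year 2: C₁ / (r − g) = €1.37 / (0.084 − 0.042) = €32.6190
Discount to today: PV = €32.6190 / (1 + 0.084)^2 = €32.6190 / 1.175056 = €27.76

€27.76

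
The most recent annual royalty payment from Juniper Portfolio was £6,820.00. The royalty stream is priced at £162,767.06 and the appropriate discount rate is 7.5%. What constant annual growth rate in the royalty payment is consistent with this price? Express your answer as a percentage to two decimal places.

P = D₀(1+g)/(r−g) ⇒ P(r−g) = D₀(1+g) ⇒ g(P+D₀) = P·r − D₀
g = (P·r − D₀)/(P + D₀) = (£162,767.06×0.075 − £6,820.00) / (£162,767.06 + £6,820.00) = 0.031769

3.18%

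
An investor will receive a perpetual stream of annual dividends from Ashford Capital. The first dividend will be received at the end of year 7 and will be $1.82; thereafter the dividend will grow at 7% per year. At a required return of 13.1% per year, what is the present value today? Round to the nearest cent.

Value at end of year 6: C₁ / (r − g) = $1.82 / (0.131 − 0.07) = $29.8361
Discount to today: PV = $29.8361 / (1 + 0.131)^6 = $29.8361 / 2.093031 = $14.25

$14.25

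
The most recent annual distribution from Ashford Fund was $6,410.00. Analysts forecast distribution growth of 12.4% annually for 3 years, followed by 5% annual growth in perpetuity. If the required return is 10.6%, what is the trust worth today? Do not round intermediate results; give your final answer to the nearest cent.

$146014.38

D_1 = 7204.84000
D_2 = 8098.24016
D_3 = 9102.42194
Terminal value at year 3: TV = D_3×(1+g_2)/(r−g_2) = 9557.54304/0.056 = 170670.41137
P_0 = D_1/(1+r)^1 + D_2/(1+r)^2 + D_3/(1+r)^3 + TV/(1+r)^3
    = 6514.32188 + 6620.34159 + 6728.08675 + 126151.62651 = 146014.37672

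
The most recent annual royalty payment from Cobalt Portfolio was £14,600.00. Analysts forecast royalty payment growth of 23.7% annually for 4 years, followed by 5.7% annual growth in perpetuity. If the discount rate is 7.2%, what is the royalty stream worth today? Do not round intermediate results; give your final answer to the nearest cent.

D_1 = 18060.20000
D_2 = 22340.46740
D_3 = 27635.15817
D_4 = 34184.69066
Terminal value at year 4: TV = D_4×(1+g_2)/(r−g_2) = 36133.21803/0.015 = 2408881.20191
P_0 = D_1/(1+r)^1 + D_2/(1+r)^2 + D_3/(1+r)^3 + D_4/(1+r)^4 + TV/(1+r)^4
    = 16847.20149 + 19440.28754 + 22432.49598 + 25885.25889 + 1824047.90962 = 1908653.15353

£1908653.15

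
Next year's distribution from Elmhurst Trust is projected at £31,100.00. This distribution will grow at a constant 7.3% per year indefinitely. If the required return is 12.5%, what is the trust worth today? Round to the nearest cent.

£598076.92

Growing perpetuity: P = D₁ / (r − g) = £31,100.0000 / (0.125 − 0.073) = £598,076.92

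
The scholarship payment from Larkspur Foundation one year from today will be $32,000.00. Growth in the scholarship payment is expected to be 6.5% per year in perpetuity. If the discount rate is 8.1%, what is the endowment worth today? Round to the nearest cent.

$2000000.00

Growing perpetuity: P = D₁ / (r − g) = $32,000.0000 / (0.081 − 0.065) = $2,000,000.00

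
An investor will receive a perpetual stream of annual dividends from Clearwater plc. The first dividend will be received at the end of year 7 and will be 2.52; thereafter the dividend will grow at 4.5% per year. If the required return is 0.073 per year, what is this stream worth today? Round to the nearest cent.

58.97

Value at end of year 6: C₁ / (r − g) = 2.52 / (0.073 − 0.045) = 90.0000
Discount to today: PV = 90.0000 / (1 + 0.073)^6 = 90.0000 / 1.526154 = 58.97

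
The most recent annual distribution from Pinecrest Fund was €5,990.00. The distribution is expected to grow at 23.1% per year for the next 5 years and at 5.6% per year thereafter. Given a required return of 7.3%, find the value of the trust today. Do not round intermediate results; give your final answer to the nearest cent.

D_1 = 7373.69000
D_2 = 9077.01239
D_3 = 11173.80225
D_4 = 13754.95057
D_5 = 16932.34415
Terminal value at year 5: TV = D_5×(1+g_2)/(r−g_2) = 17880.55543/0.017 = 1051797.37807
P_0 = D_1/(1+r)^1 + D_2/(1+r)^2 + D_3/(1+r)^3 + D_4/(1+r)^4 + D_5/(1+r)^5 + TV/(1+r)^5
    = 6872.03169 + 7883.94316 + 9044.85930 + 10376.72115 + 11904.70059 + 739491.98975 = 785574.24563

€785574.25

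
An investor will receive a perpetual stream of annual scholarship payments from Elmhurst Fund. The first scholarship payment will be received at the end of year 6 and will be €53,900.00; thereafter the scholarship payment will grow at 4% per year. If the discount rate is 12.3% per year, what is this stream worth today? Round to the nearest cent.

Value at end of year 5: C₁ / (r − g) = €53,900.00 / (0.123 − 0.04) = €649,397.5904
Discount to today: PV = €649,397.5904 / (1 + 0.123)^5 = €649,397.5904 / 1.786071 = €363,589.97

€363589.97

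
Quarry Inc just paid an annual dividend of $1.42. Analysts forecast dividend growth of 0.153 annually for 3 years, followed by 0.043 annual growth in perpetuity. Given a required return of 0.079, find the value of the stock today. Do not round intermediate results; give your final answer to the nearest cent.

D_1 = 1.63726
D_2 = 1.88776
D_3 = 2.17659
Terminal value at year 3: TV = D_3×(1+g_2)/(r−g_2) = 2.27018/0.036 = 63.06060
P_0 = D_1/(1+r)^1 + D_2/(1+r)^2 + D_3/(1+r)^3 + TV/(1+r)^3
    = 1.51739 + 1.62145 + 1.73265 + 50.19885 = 55.07034

$55.07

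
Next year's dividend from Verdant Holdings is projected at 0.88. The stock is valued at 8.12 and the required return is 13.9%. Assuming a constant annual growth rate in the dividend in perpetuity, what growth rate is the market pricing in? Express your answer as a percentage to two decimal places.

3.06%

P = D₁/(r−g) ⇒ g = r − D₁/P = 0.139 − 0.88/8.12 = 0.030626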